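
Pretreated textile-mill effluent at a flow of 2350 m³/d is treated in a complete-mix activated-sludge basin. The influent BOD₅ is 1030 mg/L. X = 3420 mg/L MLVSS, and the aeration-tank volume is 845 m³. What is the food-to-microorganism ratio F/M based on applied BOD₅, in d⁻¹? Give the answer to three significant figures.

F/M = applied load / biomass = Q·S₀/(V·X) = 2350 × 1030 / (845.0 × 3420) = 0.8376 d⁻¹.

F/M ≈ 0.838 d⁻¹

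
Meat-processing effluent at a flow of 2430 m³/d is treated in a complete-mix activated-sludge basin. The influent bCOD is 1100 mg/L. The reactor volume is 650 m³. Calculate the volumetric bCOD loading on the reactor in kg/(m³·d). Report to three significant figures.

L_v = Q S₀ / V = 2430 × 1100 × 10⁻³ / 650.0 = 4.112 kg/(m³·d).

L_v ≈ 4.11 kg bCOD/(m³·d)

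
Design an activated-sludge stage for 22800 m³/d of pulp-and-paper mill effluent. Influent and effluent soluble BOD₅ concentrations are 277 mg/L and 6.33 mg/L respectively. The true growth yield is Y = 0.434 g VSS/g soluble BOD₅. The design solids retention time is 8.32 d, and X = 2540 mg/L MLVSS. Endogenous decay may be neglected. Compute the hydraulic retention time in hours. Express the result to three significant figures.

τ ≈ 9.23 h

V·X = Y·Q·ΔS·θ_c gives V = 0.434 × 22800 × (277 − 6.33) × 8.32 / 2540 = 8773 m³.
HRT = V/Q = 8773 m³ / 22800 m³·d⁻¹ = 0.3848 d × 24 = 9.235 h.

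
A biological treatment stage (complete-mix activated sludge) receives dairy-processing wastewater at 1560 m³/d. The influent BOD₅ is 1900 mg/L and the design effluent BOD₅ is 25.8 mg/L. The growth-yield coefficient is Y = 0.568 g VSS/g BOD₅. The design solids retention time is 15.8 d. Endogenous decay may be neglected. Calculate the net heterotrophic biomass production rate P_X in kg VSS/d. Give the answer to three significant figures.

P_X ≈ 1660 kg VSS/d

Since k_d ≈ 0, Y_obs = Y = 0.568 g VSS/g BOD₅.
Substrate removed = Q·(S₀ − S) = 1560 m³/d × (1900 − 25.8) g/m³ = 2.92×10^6 g/d = 2924 kg/d.
Biomass produced: P_X = Y_obs·Q·ΔS = 0.5680 × 2924 ≈ 1661 kg VSS/d.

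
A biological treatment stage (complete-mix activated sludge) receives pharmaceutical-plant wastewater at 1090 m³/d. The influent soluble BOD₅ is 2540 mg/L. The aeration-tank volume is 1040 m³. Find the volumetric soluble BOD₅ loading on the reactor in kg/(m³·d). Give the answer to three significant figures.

L_v = Q S₀ / V = 1090 × 2540 × 10⁻³ / 1040 = 2.662 kg/(m³·d).

L_v ≈ 2.66 kg soluble BOD₅/(m³·d)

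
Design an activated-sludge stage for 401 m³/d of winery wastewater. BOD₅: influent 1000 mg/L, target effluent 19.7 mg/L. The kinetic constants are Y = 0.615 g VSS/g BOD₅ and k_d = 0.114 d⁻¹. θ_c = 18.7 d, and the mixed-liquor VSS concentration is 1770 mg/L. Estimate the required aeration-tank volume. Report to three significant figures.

Steady-state biomass mass balance: V·X·(1 + k_d·θ_c) = Y·Q·(S₀ − S)·θ_c, so V = 0.615 × 401 × (1000 − 19.7) × 18.7 / [1770 × (1 + 0.114 × 18.7)] = 4.52×10^6 / 5543 = 815.6 m³.

V ≈ 816 m³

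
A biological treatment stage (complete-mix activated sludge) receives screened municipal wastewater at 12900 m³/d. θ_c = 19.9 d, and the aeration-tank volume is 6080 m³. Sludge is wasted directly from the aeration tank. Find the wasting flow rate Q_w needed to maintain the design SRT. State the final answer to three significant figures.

For wasting at MLVSS concentration, Q_w = V/θ_c = 6080/19.9 = 305.5 m³/d.

Q_w ≈ 306 m³/d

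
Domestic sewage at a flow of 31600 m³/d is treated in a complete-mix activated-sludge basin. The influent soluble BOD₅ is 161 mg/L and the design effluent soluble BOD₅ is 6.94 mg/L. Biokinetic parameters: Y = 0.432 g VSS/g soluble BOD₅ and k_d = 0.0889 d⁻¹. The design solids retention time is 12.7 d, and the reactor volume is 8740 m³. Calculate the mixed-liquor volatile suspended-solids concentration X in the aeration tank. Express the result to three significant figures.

Solving the biomass balance for X: X = Y Q (S₀−S) θ_c / [V (1+k_d θ_c)] = 0.432 × 31600 × (161 − 6.94) × 12.7 / [8740 × (1 + 0.0889 × 12.7)] = 1435 mg/L.

X ≈ 1440 mg/L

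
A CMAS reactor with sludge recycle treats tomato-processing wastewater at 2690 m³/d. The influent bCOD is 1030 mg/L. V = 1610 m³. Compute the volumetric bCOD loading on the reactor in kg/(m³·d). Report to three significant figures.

Volumetric loading L_v = Q·S₀ / V = 2690 × 1030 g/m³ / 1610 m³ = 1721 g/(m³·d) = 1.721 kg bCOD/(m³·d).

L_v ≈ 1.72 kg bCOD/(m³·d)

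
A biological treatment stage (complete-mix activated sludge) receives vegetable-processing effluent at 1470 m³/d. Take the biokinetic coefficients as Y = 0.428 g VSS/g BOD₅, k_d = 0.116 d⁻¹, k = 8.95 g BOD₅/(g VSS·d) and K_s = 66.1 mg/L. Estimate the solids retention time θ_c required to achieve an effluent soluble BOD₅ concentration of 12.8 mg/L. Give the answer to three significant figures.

From 1/θ_c = Y·k·S/(K_s + S) − k_d: Y·k·S/(K_s+S) = 0.428 × 8.95 × 12.8 / (66.1 + 12.8) = 0.6214 d⁻¹.
Then 1/θ_c = μ − k_d = 0.6214 − 0.116 = 0.5054 d⁻¹, giving θ_c = 1.978 d.

θ_c ≈ 1.98 d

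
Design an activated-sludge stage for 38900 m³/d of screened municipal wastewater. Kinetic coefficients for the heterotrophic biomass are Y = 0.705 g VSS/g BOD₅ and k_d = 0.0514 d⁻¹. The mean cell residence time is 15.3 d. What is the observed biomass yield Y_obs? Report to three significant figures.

Correct the yield for decay: Y_obs = Y/(1 + k_d θ_c) = 0.705 / (1 + 0.0514 × 15.3) = 0.705 / 1.786 = 0.3946.

Y_obs ≈ 0.395 g VSS/g BOD₅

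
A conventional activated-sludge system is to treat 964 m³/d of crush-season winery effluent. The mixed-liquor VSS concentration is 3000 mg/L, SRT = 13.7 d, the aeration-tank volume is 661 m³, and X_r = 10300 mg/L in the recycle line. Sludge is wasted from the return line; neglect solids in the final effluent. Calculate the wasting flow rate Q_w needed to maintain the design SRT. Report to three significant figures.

Q_w = (V·X)/(θ_c X_r) = 661.0 × 3000 / (13.7 × 10300) = 14.05 m³/d.

Q_w ≈ 14.1 m³/d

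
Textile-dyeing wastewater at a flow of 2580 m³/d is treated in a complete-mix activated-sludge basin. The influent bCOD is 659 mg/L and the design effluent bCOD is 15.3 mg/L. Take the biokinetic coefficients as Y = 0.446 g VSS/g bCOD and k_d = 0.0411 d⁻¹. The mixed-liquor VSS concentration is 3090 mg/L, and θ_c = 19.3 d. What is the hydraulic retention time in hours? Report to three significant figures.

Steady-state biomass mass balance: V·X·(1 + k_d·θ_c) = Y·Q·(S₀ − S)·θ_c, so V = 0.446 × 2580 × (659 − 15.3) × 19.3 / [3090 × (1 + 0.0411 × 19.3)] = 1.43×10^7 / 5541 = 2580 m³.
τ = V/Q = 2580/2580 = 1.0000 d, or 24.00 h.

τ ≈ 24.0 h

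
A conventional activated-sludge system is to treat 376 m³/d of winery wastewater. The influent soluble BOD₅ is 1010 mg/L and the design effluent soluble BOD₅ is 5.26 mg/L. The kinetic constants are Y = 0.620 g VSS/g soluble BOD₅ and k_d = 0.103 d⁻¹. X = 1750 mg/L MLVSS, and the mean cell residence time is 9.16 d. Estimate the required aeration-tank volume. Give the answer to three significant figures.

V ≈ 631 m³

From the SRT design equation V = Y Q (S₀−S) θ_c / [X (1 + k_d θ_c)] = 0.620 × 376 × (1010 − 5.26) × 9.16 / [1750 × (1 + 0.103 × 9.16)] = 2.15×10^6 / 3401 = 630.8 m³.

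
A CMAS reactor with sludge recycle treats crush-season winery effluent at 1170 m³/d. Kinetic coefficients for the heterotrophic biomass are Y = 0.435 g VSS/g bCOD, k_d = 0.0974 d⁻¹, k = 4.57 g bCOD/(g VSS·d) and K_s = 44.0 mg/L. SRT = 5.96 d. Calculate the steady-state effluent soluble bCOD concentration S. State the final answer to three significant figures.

S ≈ 6.77 mg/L

For a completely mixed reactor with recycle the Lawrence–McCarty relation gives S = K_s·(1 + k_d·θ_c) / [θ_c·(Y·k − k_d) − 1] = 44.0 × (1 + 0.0974 × 5.96) / [5.96 × (0.435 × 4.57 − 0.0974) − 1] = 69.54 / 10.27 = 6.773 mg/L.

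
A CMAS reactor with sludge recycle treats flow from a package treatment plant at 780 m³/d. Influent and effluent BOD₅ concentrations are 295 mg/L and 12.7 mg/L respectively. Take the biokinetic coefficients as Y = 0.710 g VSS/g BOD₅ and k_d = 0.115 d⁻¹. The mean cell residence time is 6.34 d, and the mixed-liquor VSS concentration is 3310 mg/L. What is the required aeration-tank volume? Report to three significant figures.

Rearranging the biomass balance for a CMAS with decay, V = Y·Q·ΔS·θ_c / [X·(1+k_d θ_c)] = 0.710 × 780 × (295 − 12.7) × 6.34 / [3310 × (1 + 0.115 × 6.34)] = 9.91×10^5 / 5723 = 173.2 m³.

V ≈ 173 m³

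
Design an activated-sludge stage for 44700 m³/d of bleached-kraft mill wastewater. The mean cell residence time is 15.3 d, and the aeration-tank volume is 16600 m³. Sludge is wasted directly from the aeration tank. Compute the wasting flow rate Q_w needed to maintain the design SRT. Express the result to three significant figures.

Q_w ≈ 1080 m³/d

With mixed-liquor wasting, θ_c = V/Q_w, so Q_w = V/θ_c = 16600/15.3 = 1085 m³/d.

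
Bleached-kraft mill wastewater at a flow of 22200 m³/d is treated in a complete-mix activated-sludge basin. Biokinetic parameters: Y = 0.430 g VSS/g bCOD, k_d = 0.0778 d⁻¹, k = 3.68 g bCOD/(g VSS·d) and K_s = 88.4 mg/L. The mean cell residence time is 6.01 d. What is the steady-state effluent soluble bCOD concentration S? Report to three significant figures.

For a completely mixed reactor with recycle the Lawrence–McCarty relation gives S = K_s·(1 + k_d·θ_c) / [θ_c·(Y·k − k_d) − 1] = 88.4 × (1 + 0.0778 × 6.01) / [6.01 × (0.430 × 3.68 − 0.0778) − 1] = 129.7 / 8.043 = 16.13 mg/L.

S ≈ 16.1 mg/L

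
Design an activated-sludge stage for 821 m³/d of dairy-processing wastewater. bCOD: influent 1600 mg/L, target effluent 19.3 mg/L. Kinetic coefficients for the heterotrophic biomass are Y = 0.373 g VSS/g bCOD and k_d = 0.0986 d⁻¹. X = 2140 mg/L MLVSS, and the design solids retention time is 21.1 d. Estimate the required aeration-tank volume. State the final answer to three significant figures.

From the SRT design equation V = Y Q (S₀−S) θ_c / [X (1 + k_d θ_c)] = 0.373 × 821 × (1600 − 19.3) × 21.1 / [2140 × (1 + 0.0986 × 21.1)] = 1.02×10^7 / 6592 = 1549 m³.

V ≈ 1550 m³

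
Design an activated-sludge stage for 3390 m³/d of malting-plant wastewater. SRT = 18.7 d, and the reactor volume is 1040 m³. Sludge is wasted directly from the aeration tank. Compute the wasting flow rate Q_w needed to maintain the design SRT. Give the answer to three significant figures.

For wasting at MLVSS concentration, Q_w = V/θ_c = 1040/18.7 = 55.61 m³/d.

Q_w ≈ 55.6 m³/d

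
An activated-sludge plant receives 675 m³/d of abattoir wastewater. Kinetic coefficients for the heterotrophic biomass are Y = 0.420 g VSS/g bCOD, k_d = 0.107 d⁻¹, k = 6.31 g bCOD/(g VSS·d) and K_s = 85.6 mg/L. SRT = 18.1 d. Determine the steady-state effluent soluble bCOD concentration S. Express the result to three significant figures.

For a completely mixed reactor with recycle the Lawrence–McCarty relation gives S = K_s·(1 + k_d·θ_c) / [θ_c·(Y·k − k_d) − 1] = 85.6 × (1 + 0.107 × 18.1) / [18.1 × (0.420 × 6.31 − 0.107) − 1] = 251.4 / 45.03 = 5.582 mg/L.

S ≈ 5.58 mg/L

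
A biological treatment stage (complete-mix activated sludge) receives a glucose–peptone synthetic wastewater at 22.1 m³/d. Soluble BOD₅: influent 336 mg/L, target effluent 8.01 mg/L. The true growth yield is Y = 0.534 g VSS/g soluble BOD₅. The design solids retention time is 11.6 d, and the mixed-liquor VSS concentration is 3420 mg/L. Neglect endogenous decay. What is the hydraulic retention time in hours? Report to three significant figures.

V·X = Y·Q·ΔS·θ_c gives V = 0.534 × 22.1 × (336 − 8.01) × 11.6 / 3420 = 13.13 m³.
τ = V/Q = 13.13/22.1 = 0.5941 d, or 14.26 h.

τ ≈ 14.3 h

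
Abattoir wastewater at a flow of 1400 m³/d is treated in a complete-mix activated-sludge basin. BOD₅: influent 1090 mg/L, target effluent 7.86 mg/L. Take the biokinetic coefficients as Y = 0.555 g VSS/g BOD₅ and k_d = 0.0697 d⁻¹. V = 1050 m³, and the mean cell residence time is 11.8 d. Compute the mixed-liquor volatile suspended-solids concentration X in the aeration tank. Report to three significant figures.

X ≈ 5180 mg/L

From V·X·(1 + k_d·θ_c) = Y·Q·(S₀ − S)·θ_c: X = 0.555 × 1400 × (1090 − 7.86) × 11.8 / [1050 × (1 + 0.0697 × 11.8)] = 5185 mg/L.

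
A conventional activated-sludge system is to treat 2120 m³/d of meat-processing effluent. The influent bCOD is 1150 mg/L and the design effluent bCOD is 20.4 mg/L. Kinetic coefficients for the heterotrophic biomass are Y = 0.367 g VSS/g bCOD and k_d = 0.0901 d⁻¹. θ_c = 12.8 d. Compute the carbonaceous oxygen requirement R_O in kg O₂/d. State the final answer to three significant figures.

Y_obs = Y / (1 + k_d θ_c) = 0.367 / (1 + 0.0901 × 12.8) = 0.367 / 2.153 = 0.1704.
Q·(S₀ − S) = 2120 × (1150 − 20.4) × 10⁻³ = 2395 kg/d removed.
Net sludge production P_X = 0.1704 × 2395 = 408.2 kg VSS/d.
R_O = Q·(S₀ − S) − 1.42·P_X = 2395 − 1.42 × 408.2 = 1815 kg O₂/d.

R_O ≈ 1820 kg O₂/d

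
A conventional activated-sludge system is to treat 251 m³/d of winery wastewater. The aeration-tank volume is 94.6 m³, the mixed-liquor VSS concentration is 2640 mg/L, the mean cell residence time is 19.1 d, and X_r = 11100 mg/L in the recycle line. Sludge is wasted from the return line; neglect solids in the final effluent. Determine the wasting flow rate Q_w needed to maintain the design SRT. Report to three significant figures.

Q_w = (V·X)/(θ_c X_r) = 94.60 × 2640 / (19.1 × 11100) = 1.178 m³/d.

Q_w ≈ 1.18 m³/d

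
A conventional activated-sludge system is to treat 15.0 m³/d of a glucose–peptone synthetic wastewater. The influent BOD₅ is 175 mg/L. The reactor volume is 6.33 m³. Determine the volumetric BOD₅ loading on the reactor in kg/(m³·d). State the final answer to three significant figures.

L_v ≈ 0.415 kg BOD₅/(m³·d)

Applied BOD₅ load per unit volume = Q·S₀/V = (15.0 × 175/1000)/6.330 = 0.4147 kg BOD₅·m⁻³·d⁻¹.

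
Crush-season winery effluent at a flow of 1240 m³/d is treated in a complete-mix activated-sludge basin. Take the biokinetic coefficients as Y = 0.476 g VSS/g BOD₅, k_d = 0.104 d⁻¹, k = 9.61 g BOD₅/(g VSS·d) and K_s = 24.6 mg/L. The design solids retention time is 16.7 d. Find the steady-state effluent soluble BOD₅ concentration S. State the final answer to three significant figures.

S ≈ 0.914 mg/L

Effluent substrate depends only on kinetics and SRT: S = K_s(1 + k_d θ_c) / [θ_c(Yk − k_d) − 1] = 24.6 × (1 + 0.104 × 16.7) / [16.7 × (0.476 × 9.61 − 0.104) − 1] = 67.33 / 73.66 = 0.9141 mg/L.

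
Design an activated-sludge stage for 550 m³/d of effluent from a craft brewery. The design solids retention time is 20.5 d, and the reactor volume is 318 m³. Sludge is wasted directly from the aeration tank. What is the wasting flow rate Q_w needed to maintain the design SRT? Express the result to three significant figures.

Q_w ≈ 15.5 m³/d

For wasting at MLVSS concentration, Q_w = V/θ_c = 318.0/20.5 = 15.51 m³/d.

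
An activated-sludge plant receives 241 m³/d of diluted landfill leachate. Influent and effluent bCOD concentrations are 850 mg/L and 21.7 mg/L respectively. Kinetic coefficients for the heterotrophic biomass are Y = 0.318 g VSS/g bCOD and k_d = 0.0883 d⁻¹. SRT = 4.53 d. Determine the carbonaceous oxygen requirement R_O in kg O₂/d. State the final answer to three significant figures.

R_O ≈ 135 kg O₂/d

Observed yield with endogenous decay: Y_obs = Y / (1 + k_d·θ_c) = 0.318 / (1 + 0.0883 × 4.53) = 0.318 / 1.400 = 0.2271 g VSS/g bCOD.
ΔS = 850 − 21.7 = 828.3 mg/L, so the substrate removal rate is 241 × 828.3/1000 = 199.6 kg bCOD/d.
P_X = Y_obs·Q·(S₀ − S) = 0.2271 × 199.6 = 45.34 kg VSS/d.
R_O = Q·(S₀ − S) − 1.42·P_X = 199.6 − 1.42 × 45.34 = 135.2 kg O₂/d.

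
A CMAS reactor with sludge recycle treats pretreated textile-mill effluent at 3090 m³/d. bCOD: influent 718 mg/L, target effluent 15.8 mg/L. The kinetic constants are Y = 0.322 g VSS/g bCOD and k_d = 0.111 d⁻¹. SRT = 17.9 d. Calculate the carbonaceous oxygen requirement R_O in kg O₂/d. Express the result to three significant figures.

R_O ≈ 1840 kg O₂/d

Y_obs = Y / (1 + k_d θ_c) = 0.322 / (1 + 0.111 × 17.9) = 0.322 / 2.987 = 0.1078.
ΔS = 718 − 15.8 = 702.2 mg/L, so the substrate removal rate is 3090 × 702.2/1000 = 2170 kg bCOD/d.
Net sludge production P_X = 0.1078 × 2170 = 233.9 kg VSS/d.
Carbonaceous O₂ demand = substrate oxidised − cell-mass equivalent = 2170 − 1.42 × 233.9 = 1838 kg O₂/d.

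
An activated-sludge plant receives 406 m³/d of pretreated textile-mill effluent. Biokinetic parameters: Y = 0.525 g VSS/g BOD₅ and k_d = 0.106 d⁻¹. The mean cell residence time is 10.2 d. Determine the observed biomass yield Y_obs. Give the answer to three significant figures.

Y_obs ≈ 0.252 g VSS/g BOD₅

Correct the yield for decay: Y_obs = Y/(1 + k_d θ_c) = 0.525 / (1 + 0.106 × 10.2) = 0.525 / 2.081 = 0.2523.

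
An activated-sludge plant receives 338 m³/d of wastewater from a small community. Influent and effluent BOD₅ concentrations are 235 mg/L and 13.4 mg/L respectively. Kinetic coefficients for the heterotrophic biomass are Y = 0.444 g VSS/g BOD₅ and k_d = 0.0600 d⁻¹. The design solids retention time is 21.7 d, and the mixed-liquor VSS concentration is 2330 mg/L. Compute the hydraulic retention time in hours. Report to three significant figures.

τ ≈ 9.55 h

From the SRT design equation V = Y Q (S₀−S) θ_c / [X (1 + k_d θ_c)] = 0.444 × 338 × (235 − 13.4) × 21.7 / [2330 × (1 + 0.0600 × 21.7)] = 7.22×10^5 / 5364 = 134.5 m³.
HRT = V/Q = 134.5 m³ / 338 m³·d⁻¹ = 0.3981 d × 24 = 9.553 h.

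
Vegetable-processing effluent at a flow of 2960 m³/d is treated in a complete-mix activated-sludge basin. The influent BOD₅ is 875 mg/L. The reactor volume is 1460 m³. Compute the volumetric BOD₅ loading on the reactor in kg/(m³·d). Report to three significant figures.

Volumetric loading L_v = Q·S₀ / V = 2960 × 875 g/m³ / 1460 m³ = 1774 g/(m³·d) = 1.774 kg BOD₅/(m³·d).

L_v ≈ 1.77 kg BOD₅/(m³·d)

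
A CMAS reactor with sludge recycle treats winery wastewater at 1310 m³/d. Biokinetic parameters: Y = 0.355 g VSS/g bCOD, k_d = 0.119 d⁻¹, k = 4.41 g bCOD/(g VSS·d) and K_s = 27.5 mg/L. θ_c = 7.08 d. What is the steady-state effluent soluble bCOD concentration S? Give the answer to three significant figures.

S ≈ 5.48 mg/L

For a completely mixed reactor with recycle the Lawrence–McCarty relation gives S = K_s·(1 + k_d·θ_c) / [θ_c·(Y·k − k_d) − 1] = 27.5 × (1 + 0.119 × 7.08) / [7.08 × (0.355 × 4.41 − 0.119) − 1] = 50.67 / 9.242 = 5.483 mg/L.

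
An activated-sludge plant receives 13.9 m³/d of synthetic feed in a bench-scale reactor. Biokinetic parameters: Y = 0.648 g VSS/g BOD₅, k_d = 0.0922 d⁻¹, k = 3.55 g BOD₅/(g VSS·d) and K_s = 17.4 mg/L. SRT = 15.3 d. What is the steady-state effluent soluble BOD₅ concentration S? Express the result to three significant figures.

From the Monod/SRT balance for a CMAS, S = K_s·(1+k_d θ_c)/[θ_c·(Y k − k_d) − 1] = 17.4 × (1 + 0.0922 × 15.3) / [15.3 × (0.648 × 3.55 − 0.0922) − 1] = 41.95 / 32.79 = 1.279 mg/L.

S ≈ 1.28 mg/L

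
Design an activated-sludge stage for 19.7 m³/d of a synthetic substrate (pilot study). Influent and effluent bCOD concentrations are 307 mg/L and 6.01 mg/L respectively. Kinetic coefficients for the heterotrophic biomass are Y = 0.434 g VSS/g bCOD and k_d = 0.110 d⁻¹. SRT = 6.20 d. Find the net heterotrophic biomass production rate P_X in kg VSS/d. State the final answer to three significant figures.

The observed yield is Y_obs = Y/(1 + k_d·θ_c) = 0.434 / (1 + 0.110 × 6.20) = 0.434 / 1.682 = 0.2580 g VSS per g bCOD removed.
Mass of bCOD removed per day: Q(S₀ − S) = 19.7 × 301.0 g/m³ = 5.930 kg/d.
So the net sludge growth is P_X = 0.2580 × 5.930 = 1.530 kg VSS/d.

P_X ≈ 1.53 kg VSS/d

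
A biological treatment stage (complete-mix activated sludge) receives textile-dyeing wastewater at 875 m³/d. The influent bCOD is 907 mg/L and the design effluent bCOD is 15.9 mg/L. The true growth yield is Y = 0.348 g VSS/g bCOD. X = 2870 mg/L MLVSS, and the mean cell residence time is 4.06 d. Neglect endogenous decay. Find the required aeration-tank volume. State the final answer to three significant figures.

V ≈ 384 m³

Biomass mass balance (decay neglected): V·X = Y·Q·(S₀ − S)·θ_c, so V = 0.348 × 875 × (907 − 15.9) × 4.06 / 2870 = 383.8 m³.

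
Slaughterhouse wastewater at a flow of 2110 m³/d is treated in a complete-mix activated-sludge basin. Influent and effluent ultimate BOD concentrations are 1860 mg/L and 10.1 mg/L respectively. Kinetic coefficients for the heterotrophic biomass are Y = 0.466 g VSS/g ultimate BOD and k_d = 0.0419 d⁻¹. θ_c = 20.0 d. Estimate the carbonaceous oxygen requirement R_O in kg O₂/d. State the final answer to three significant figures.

R_O ≈ 2500 kg O₂/d

The observed yield is Y_obs = Y/(1 + k_d·θ_c) = 0.466 / (1 + 0.0419 × 20.0) = 0.466 / 1.838 = 0.2535 g VSS per g ultimate BOD removed.
Substrate removed = Q·(S₀ − S) = 2110 m³/d × (1860 − 10.1) g/m³ = 3.9×10^6 g/d = 3903 kg/d.
P_X = Y_obs·Q·(S₀ − S) = 0.2535 × 3903 = 989.6 kg VSS/d.
Carbonaceous O₂ demand = substrate oxidised − cell-mass equivalent = 3903 − 1.42 × 989.6 = 2498 kg O₂/d.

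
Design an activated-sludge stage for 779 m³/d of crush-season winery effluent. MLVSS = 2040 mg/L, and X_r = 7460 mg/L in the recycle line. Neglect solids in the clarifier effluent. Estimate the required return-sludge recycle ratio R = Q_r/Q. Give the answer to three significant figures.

R ≈ 0.376

Solids balance on the clarifier gives (1+R)X = R·X_r, so R = X/(X_r − X) = 2040 / (7460 − 2040) = 0.3764.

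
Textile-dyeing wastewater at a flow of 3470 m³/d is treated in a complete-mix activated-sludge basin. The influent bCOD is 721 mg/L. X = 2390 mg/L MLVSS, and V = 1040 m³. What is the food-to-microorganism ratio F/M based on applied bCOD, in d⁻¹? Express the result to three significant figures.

F/M = applied load / biomass = Q·S₀/(V·X) = 3470 × 721 / (1040 × 2390) = 1.007 d⁻¹.

F/M ≈ 1.01 d⁻¹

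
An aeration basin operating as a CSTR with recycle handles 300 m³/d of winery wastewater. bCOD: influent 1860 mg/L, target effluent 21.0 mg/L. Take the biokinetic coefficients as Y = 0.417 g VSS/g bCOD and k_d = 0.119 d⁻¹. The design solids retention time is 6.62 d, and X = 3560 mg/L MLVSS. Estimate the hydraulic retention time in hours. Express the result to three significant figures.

τ ≈ 19.1 h

Rearranging the biomass balance for a CMAS with decay, V = Y·Q·ΔS·θ_c / [X·(1+k_d θ_c)] = 0.417 × 300 × (1860 − 21.0) × 6.62 / [3560 × (1 + 0.119 × 6.62)] = 1.52×10^6 / 6364 = 239.3 m³.
τ = V/Q = 239.3/300 = 0.7976 d, or 19.14 h.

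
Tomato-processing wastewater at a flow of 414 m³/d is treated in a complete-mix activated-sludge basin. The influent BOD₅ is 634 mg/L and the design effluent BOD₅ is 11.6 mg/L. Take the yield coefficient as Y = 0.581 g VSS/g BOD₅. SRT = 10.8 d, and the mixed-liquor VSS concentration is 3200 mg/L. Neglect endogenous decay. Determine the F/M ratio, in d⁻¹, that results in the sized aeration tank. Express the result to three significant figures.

F/M ≈ 0.162 d⁻¹

V·X = Y·Q·ΔS·θ_c gives V = 0.581 × 414 × (634 − 11.6) × 10.8 / 3200 = 505.3 m³.
F/M = applied load / biomass = Q·S₀/(V·X) = 414 × 634 / (505.3 × 3200) = 0.1623 d⁻¹.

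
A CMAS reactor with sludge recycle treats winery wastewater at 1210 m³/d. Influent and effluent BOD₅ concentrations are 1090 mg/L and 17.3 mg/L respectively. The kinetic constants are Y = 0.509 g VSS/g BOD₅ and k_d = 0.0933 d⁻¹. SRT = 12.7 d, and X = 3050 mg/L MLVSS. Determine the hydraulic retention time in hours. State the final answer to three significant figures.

From the SRT design equation V = Y Q (S₀−S) θ_c / [X (1 + k_d θ_c)] = 0.509 × 1210 × (1090 − 17.3) × 12.7 / [3050 × (1 + 0.0933 × 12.7)] = 8.39×10^6 / 6664 = 1259 m³.
Hydraulic retention time τ = V/Q = 1259 / 1210 = 1.041 d = 24.97 h.

τ ≈ 25.0 h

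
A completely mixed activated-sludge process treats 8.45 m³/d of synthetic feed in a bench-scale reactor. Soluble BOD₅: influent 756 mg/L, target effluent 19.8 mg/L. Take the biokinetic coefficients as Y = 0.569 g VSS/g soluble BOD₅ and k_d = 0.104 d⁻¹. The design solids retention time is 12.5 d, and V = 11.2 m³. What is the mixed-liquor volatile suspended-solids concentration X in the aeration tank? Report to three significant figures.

X = Y·Q·ΔS·θ_c / [V·(1 + k_d θ_c)] = 0.569 × 8.45 × (756 − 19.8) × 12.5 / [11.2 × (1 + 0.104 × 12.5)] = 1718 mg/L.

X ≈ 1720 mg/L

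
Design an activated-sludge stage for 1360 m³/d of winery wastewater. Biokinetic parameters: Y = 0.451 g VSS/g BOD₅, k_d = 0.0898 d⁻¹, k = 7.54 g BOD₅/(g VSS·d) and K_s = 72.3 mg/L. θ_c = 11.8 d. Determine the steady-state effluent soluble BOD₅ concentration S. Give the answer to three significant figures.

S ≈ 3.91 mg/L

For a completely mixed reactor with recycle the Lawrence–McCarty relation gives S = K_s·(1 + k_d·θ_c) / [θ_c·(Y·k − k_d) − 1] = 72.3 × (1 + 0.0898 × 11.8) / [11.8 × (0.451 × 7.54 − 0.0898) − 1] = 148.9 / 38.07 = 3.912 mg/L.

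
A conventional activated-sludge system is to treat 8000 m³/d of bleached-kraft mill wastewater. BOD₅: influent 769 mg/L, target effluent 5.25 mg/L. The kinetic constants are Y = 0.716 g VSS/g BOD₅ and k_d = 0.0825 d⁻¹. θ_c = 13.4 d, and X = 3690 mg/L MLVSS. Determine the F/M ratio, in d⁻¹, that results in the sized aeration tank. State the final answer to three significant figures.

Rearranging the biomass balance for a CMAS with decay, V = Y·Q·ΔS·θ_c / [X·(1+k_d θ_c)] = 0.716 × 8000 × (769 − 5.25) × 13.4 / [3690 × (1 + 0.0825 × 13.4)] = 5.86×10^7 / 7769 = 7545 m³.
F/M = applied load / biomass = Q·S₀/(V·X) = 8000 × 769 / (7545 × 3690) = 0.2210 d⁻¹.

F/M ≈ 0.221 d⁻¹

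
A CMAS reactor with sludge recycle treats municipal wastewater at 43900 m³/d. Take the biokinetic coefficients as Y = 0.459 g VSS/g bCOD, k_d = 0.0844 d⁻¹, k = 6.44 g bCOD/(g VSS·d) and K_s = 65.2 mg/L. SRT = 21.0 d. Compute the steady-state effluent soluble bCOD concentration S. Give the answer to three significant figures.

From the Monod/SRT balance for a CMAS, S = K_s·(1+k_d θ_c)/[θ_c·(Y k − k_d) − 1] = 65.2 × (1 + 0.0844 × 21.0) / [21.0 × (0.459 × 6.44 − 0.0844) − 1] = 180.8 / 59.30 = 3.048 mg/L.

S ≈ 3.05 mg/L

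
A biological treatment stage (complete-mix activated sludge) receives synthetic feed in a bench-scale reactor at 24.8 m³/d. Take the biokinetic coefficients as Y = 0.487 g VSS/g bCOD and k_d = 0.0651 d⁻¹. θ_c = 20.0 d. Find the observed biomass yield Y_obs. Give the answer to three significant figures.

Y_obs ≈ 0.212 g VSS/g bCOD

Correct the yield for decay: Y_obs = Y/(1 + k_d θ_c) = 0.487 / (1 + 0.0651 × 20.0) = 0.487 / 2.302 = 0.2116.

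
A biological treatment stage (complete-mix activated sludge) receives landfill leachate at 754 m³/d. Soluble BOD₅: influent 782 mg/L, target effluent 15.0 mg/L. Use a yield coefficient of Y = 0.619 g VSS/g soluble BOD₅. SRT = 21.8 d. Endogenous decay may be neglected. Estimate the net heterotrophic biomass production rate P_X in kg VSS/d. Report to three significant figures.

P_X ≈ 358 kg VSS/d

With endogenous decay neglected, the observed yield equals the true yield: Y_obs = Y = 0.619 g VSS/g soluble BOD₅.
Mass of soluble BOD₅ removed per day: Q(S₀ − S) = 754 × 767.0 g/m³ = 578.3 kg/d.
Biomass produced: P_X = Y_obs·Q·ΔS = 0.6190 × 578.3 ≈ 358.0 kg VSS/d.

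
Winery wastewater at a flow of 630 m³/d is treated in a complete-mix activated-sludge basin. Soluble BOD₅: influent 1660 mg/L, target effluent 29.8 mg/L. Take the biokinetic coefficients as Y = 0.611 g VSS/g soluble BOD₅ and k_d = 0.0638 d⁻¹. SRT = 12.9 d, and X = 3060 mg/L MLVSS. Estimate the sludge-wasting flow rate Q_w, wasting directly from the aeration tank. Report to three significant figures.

Rearranging the biomass balance for a CMAS with decay, V = Y·Q·ΔS·θ_c / [X·(1+k_d θ_c)] = 0.611 × 630 × (1660 − 29.8) × 12.9 / [3060 × (1 + 0.0638 × 12.9)] = 8.09×10^6 / 5578 = 1451 m³.
For wasting at MLVSS concentration, Q_w = V/θ_c = 1451/12.9 = 112.5 m³/d.

Q_w ≈ 112 m³/d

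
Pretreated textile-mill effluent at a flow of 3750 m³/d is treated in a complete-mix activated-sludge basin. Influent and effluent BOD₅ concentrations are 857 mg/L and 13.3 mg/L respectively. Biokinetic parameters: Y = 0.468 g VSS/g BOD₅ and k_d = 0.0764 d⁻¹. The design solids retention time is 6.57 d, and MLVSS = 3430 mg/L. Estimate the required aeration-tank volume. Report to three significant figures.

Steady-state biomass mass balance: V·X·(1 + k_d·θ_c) = Y·Q·(S₀ − S)·θ_c, so V = 0.468 × 3750 × (857 − 13.3) × 6.57 / [3430 × (1 + 0.0764 × 6.57)] = 9.73×10^6 / 5152 = 1888 m³.

V ≈ 1890 m³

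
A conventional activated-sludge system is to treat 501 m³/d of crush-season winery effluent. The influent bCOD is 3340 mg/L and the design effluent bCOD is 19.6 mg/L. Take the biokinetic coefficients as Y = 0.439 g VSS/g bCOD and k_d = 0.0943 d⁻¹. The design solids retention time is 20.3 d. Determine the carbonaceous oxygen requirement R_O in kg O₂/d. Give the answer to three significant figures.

R_O ≈ 1310 kg O₂/d

Y_obs = Y / (1 + k_d θ_c) = 0.439 / (1 + 0.0943 × 20.3) = 0.439 / 2.914 = 0.1506.
Mass of bCOD removed per day: Q(S₀ − S) = 501 × 3320 g/m³ = 1664 kg/d.
Biomass synthesised: P_X = Y_obs × 1664 = 250.6 kg VSS/d.
R_O = Q·ΔS − 1.42 P_X = 1664 − 355.8 = 1308 kg O₂/d.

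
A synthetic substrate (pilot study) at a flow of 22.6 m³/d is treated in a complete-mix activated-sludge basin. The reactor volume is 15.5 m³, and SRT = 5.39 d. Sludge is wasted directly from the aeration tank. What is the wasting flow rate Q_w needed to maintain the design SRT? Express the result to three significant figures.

Q_w ≈ 2.88 m³/d

With mixed-liquor wasting, θ_c = V/Q_w, so Q_w = V/θ_c = 15.50/5.39 = 2.876 m³/d.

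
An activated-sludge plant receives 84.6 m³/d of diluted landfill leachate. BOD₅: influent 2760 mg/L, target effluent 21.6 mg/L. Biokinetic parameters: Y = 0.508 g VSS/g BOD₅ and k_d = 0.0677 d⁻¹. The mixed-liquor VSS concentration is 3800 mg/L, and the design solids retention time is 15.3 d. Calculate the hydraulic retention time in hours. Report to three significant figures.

τ ≈ 66.0 h

From the SRT design equation V = Y Q (S₀−S) θ_c / [X (1 + k_d θ_c)] = 0.508 × 84.6 × (2760 − 21.6) × 15.3 / [3800 × (1 + 0.0677 × 15.3)] = 1.8×10^6 / 7736 = 232.8 m³.
Hydraulic retention time τ = V/Q = 232.8 / 84.6 = 2.751 d = 66.03 h.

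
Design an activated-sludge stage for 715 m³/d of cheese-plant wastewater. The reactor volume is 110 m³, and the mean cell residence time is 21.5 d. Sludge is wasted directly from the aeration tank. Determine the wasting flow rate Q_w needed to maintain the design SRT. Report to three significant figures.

Wasting from the aeration tank: Q_w = V / θ_c = 110.0 / 21.5 = 5.116 m³/d.

Q_w ≈ 5.12 m³/d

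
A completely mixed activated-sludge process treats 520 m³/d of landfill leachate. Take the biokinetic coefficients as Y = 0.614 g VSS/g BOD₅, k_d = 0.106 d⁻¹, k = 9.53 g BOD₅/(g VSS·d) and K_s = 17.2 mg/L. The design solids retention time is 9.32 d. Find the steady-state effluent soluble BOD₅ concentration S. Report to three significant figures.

S ≈ 0.651 mg/L

For a completely mixed reactor with recycle the Lawrence–McCarty relation gives S = K_s·(1 + k_d·θ_c) / [θ_c·(Y·k − k_d) − 1] = 17.2 × (1 + 0.106 × 9.32) / [9.32 × (0.614 × 9.53 − 0.106) − 1] = 34.19 / 52.55 = 0.6507 mg/L.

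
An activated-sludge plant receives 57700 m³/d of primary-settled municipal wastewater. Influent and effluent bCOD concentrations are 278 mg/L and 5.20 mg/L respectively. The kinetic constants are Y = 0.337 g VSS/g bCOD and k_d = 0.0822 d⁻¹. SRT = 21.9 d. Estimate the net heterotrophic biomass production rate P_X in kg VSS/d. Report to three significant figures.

The observed yield is Y_obs = Y/(1 + k_d·θ_c) = 0.337 / (1 + 0.0822 × 21.9) = 0.337 / 2.800 = 0.1203 g VSS per g bCOD removed.
ΔS = 278 − 5.20 = 272.8 mg/L, so the substrate removal rate is 57700 × 272.8/1000 = 15741 kg bCOD/d.
Net biomass production P_X = Y_obs × Q·(S₀ − S) = 0.1203 × 15741 = 1894 kg VSS/d.

P_X ≈ 1890 kg VSS/d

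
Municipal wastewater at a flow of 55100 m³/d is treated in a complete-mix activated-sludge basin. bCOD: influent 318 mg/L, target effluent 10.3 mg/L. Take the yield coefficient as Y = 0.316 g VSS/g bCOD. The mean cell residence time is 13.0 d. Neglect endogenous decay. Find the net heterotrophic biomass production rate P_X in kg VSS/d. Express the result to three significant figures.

No decay correction is needed, so Y_obs = Y = 0.316.
ΔS = 318 − 10.3 = 307.7 mg/L, so the substrate removal rate is 55100 × 307.7/1000 = 16954 kg bCOD/d.
Biomass produced: P_X = Y_obs·Q·ΔS = 0.3160 × 16954 ≈ 5358 kg VSS/d.

P_X ≈ 5360 kg VSS/d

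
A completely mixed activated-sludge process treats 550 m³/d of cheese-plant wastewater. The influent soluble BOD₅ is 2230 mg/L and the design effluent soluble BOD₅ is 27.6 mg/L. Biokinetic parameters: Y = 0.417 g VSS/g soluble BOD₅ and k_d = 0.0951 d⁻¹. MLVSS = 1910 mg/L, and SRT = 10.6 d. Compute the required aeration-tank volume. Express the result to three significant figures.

V ≈ 1400 m³

From the SRT design equation V = Y Q (S₀−S) θ_c / [X (1 + k_d θ_c)] = 0.417 × 550 × (2230 − 27.6) × 10.6 / [1910 × (1 + 0.0951 × 10.6)] = 5.35×10^6 / 3835 = 1396 m³.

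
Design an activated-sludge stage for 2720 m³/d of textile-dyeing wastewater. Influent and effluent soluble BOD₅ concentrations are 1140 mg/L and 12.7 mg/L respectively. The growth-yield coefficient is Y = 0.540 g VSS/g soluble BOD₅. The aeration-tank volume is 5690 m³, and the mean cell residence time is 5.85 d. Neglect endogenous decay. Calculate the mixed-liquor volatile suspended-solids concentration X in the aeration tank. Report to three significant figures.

X ≈ 1700 mg/L

X = Y·Q·ΔS·θ_c / V = 0.540 × 2720 × (1140 − 12.7) × 5.85 / 5690 = 1702 mg/L.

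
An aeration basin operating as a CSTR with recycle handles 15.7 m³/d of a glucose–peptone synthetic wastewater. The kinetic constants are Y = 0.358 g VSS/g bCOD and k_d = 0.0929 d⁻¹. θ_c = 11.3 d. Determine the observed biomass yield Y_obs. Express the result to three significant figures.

Y_obs ≈ 0.175 g VSS/g bCOD

Correct the yield for decay: Y_obs = Y/(1 + k_d θ_c) = 0.358 / (1 + 0.0929 × 11.3) = 0.358 / 2.050 = 0.1747.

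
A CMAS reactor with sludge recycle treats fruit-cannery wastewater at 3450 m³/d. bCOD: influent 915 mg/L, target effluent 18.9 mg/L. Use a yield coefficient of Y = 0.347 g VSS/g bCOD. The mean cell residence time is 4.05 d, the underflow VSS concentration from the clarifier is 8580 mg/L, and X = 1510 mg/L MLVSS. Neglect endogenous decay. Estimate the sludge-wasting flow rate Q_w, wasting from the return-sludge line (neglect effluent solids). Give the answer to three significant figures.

Q_w ≈ 125 m³/d

V·X = Y·Q·ΔS·θ_c gives V = 0.347 × 3450 × (915 − 18.9) × 4.05 / 1510 = 2877 m³.
Q_w = (V·X)/(θ_c X_r) = 2877 × 1510 / (4.05 × 8580) = 125.0 m³/d.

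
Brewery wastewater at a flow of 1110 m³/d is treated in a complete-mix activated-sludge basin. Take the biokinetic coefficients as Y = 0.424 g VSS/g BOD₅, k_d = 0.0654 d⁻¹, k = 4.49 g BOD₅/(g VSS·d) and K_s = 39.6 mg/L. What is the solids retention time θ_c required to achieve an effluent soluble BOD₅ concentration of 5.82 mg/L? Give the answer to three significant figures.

At the target effluent, Y k S/(K_s+S) = 0.424×4.49×5.82/45.42 = 0.2439 d⁻¹.
Then 1/θ_c = μ − k_d = 0.2439 − 0.0654 = 0.1785 d⁻¹, giving θ_c = 5.601 d.

θ_c ≈ 5.60 d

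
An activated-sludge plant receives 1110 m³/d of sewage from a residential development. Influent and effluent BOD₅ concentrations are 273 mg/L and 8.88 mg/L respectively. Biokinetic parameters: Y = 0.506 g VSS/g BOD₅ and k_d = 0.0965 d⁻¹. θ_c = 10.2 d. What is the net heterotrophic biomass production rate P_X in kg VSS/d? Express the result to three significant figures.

Y_obs = Y / (1 + k_d θ_c) = 0.506 / (1 + 0.0965 × 10.2) = 0.506 / 1.984 = 0.2550.
Mass of BOD₅ removed per day: Q(S₀ − S) = 1110 × 264.1 g/m³ = 293.2 kg/d.
Biomass produced: P_X = Y_obs·Q·ΔS = 0.2550 × 293.2 ≈ 74.76 kg VSS/d.

P_X ≈ 74.8 kg VSS/d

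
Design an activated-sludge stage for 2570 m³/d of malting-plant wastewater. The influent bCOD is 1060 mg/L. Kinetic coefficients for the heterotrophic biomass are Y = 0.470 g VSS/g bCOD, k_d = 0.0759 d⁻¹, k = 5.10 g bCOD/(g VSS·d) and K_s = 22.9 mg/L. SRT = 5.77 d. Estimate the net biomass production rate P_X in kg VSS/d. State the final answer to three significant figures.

P_X ≈ 888 kg VSS/d

For a completely mixed reactor with recycle the Lawrence–McCarty relation gives S = K_s·(1 + k_d·θ_c) / [θ_c·(Y·k − k_d) − 1] = 22.9 × (1 + 0.0759 × 5.77) / [5.77 × (0.470 × 5.10 − 0.0759) − 1] = 32.93 / 12.39 = 2.657 mg/L.
The observed yield is Y_obs = Y/(1 + k_d·θ_c) = 0.470 / (1 + 0.0759 × 5.77) = 0.470 / 1.438 = 0.3269 g VSS per g bCOD removed.
Substrate removed = Q·(S₀ − S) = 2570 m³/d × (1060 − 2.66) g/m³ = 2.72×10^6 g/d = 2717 kg/d.
Biomass produced: P_X = Y_obs·Q·ΔS = 0.3269 × 2717 ≈ 888.2 kg VSS/d.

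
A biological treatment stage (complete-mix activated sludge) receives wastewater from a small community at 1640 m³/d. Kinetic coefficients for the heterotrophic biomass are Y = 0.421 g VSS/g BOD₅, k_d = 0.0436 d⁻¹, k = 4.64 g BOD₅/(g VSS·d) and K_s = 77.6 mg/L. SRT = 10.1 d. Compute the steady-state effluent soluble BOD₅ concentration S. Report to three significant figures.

Effluent substrate depends only on kinetics and SRT: S = K_s(1 + k_d θ_c) / [θ_c(Yk − k_d) − 1] = 77.6 × (1 + 0.0436 × 10.1) / [10.1 × (0.421 × 4.64 − 0.0436) − 1] = 111.8 / 18.29 = 6.111 mg/L.

S ≈ 6.11 mg/L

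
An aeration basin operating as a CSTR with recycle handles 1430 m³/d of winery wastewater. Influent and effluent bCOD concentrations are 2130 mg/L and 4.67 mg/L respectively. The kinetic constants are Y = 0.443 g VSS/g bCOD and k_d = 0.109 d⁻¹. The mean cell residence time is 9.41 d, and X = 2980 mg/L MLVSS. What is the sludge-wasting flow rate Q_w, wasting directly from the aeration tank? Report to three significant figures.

Q_w ≈ 223 m³/d

Rearranging the biomass balance for a CMAS with decay, V = Y·Q·ΔS·θ_c / [X·(1+k_d θ_c)] = 0.443 × 1430 × (2130 − 4.67) × 9.41 / [2980 × (1 + 0.109 × 9.41)] = 1.27×10^7 / 6037 = 2099 m³.
For wasting at MLVSS concentration, Q_w = V/θ_c = 2099/9.41 = 223.0 m³/d.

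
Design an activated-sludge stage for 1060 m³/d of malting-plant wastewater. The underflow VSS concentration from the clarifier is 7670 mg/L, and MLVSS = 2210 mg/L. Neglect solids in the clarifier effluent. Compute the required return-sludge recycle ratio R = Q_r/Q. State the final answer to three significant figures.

Solids balance on the clarifier gives (1+R)X = R·X_r, so R = X/(X_r − X) = 2210 / (7670 − 2210) = 0.4048.

R ≈ 0.405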